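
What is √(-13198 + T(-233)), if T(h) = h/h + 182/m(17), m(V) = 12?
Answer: I*√474546/6 ≈ 114.81*I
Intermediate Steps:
T(h) = 97/6 (T(h) = h/h + 182/12 = 1 + 182*(1/12) = 1 + 91/6 = 97/6)
√(-13198 + T(-233)) = √(-13198 + 97/6) = √(-79091/6) = I*√474546/6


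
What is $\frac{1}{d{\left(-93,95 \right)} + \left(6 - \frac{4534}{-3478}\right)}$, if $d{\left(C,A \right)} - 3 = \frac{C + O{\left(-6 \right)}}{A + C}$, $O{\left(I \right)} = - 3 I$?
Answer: $- \frac{3478}{94589} \approx -0.03677$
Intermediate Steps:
$d{\left(C,A \right)} = 3 + \frac{18 + C}{A + C}$ ($d{\left(C,A \right)} = 3 + \frac{C - -18}{A + C} = 3 + \frac{C + 18}{A + C} = 3 + \frac{18 + C}{A + C}$)
$\frac{1}{d{\left(-93,95 \right)} + \left(6 - \frac{4534}{-3478}\right)} = \frac{1}{\frac{18 + 3 \cdot 95 + 4 \left(-93\right)}{95 - 93} + \left(6 - \frac{4534}{-3478}\right)} = \frac{1}{\frac{18 + 285 - 372}{2} + \left(6 - - \frac{2267}{1739}\right)} = \frac{1}{\frac{1}{2} \left(-69\right) + \left(6 + \frac{2267}{1739}\right)} = \frac{1}{- \frac{69}{2} + \frac{12701}{1739}} = \frac{1}{- \frac{94589}{3478}} = - \frac{3478}{94589}$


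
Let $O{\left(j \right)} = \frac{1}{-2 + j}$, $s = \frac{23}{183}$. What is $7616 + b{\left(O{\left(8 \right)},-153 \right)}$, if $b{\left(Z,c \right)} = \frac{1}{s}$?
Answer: $\frac{175351}{23} \approx 7624.0$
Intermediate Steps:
$s = \frac{23}{183}$ ($s = 23 \cdot \frac{1}{183} = \frac{23}{183} \approx 0.12568$)
$b{\left(Z,c \right)} = \frac{183}{23}$ ($b{\left(Z,c \right)} = \frac{1}{\frac{23}{183}} = \frac{183}{23}$)
$7616 + b{\left(O{\left(8 \right)},-153 \right)} = 7616 + \frac{183}{23} = \frac{175351}{23}$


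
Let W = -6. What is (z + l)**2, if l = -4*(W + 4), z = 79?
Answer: 7569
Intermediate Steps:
l = 8 (l = -4*(-6 + 4) = -4*(-2) = 8)
(z + l)**2 = (79 + 8)**2 = 87**2 = 7569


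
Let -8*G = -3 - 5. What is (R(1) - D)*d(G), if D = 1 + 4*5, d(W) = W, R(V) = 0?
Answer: -21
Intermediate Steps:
G = 1 (G = -(-3 - 5)/8 = -1/8*(-8) = 1)
D = 21 (D = 1 + 20 = 21)
(R(1) - D)*d(G) = (0 - 1*21)*1 = (0 - 21)*1 = -21*1 = -21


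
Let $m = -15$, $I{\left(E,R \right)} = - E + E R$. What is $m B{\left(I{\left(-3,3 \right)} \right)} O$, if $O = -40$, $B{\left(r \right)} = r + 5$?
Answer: $-600$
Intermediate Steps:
$B{\left(r \right)} = 5 + r$
$m B{\left(I{\left(-3,3 \right)} \right)} O = - 15 \left(5 - 3 \left(-1 + 3\right)\right) \left(-40\right) = - 15 \left(5 - 6\right) \left(-40\right) = \left(-15\right) \left(-1\right) \left(-40\right) = 15 \left(-40\right) = -600$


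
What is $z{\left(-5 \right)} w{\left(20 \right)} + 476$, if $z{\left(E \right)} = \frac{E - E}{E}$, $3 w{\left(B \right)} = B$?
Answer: $476$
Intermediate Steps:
$w{\left(B \right)} = \frac{B}{3}$
$z{\left(E \right)} = 0$ ($z{\left(E \right)} = \frac{0}{E} = 0$)
$z{\left(-5 \right)} w{\left(20 \right)} + 476 = 0 \cdot \frac{1}{3} \cdot 20 + 476 = 0 \cdot \frac{20}{3} + 476 = 0 + 476 = 476$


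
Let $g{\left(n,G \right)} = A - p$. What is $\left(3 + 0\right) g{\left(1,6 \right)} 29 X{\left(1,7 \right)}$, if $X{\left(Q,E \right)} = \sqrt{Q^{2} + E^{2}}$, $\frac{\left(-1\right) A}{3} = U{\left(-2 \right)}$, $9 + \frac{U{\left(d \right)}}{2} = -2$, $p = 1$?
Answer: $28275 \sqrt{2} \approx 39987.0$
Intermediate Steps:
$U{\left(d \right)} = -22$ ($U{\left(d \right)} = -18 + 2 \left(-2\right) = -18 - 4 = -22$)
$A = 66$ ($A = \left(-3\right) \left(-22\right) = 66$)
$g{\left(n,G \right)} = 65$ ($g{\left(n,G \right)} = 66 - 1 = 65$)
$X{\left(Q,E \right)} = \sqrt{E^{2} + Q^{2}}$
$\left(3 + 0\right) g{\left(1,6 \right)} 29 X{\left(1,7 \right)} = \left(3 + 0\right) 65 \cdot 29 \sqrt{7^{2} + 1^{2}} = 3 \cdot 65 \cdot 29 \sqrt{49 + 1} = 195 \cdot 29 \sqrt{50} = 5655 \cdot 5 \sqrt{2} = 28275 \sqrt{2}$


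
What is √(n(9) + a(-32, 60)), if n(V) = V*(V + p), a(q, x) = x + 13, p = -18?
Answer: 2*I*√2 ≈ 2.8284*I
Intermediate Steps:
a(q, x) = 13 + x
n(V) = V*(-18 + V) (n(V) = V*(V - 18) = V*(-18 + V))
√(n(9) + a(-32, 60)) = √(9*(-18 + 9) + (13 + 60)) = √(9*(-9) + 73) = √(-81 + 73) = √(-8) = 2*I*√2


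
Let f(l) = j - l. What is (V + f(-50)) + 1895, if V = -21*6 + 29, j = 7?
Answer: 1855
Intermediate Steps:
f(l) = 7 - l
V = -97 (V = -126 + 29 = -97)
(V + f(-50)) + 1895 = (-97 + (7 - 1*(-50))) + 1895 = (-97 + (7 + 50)) + 1895 = (-97 + 57) + 1895 = -40 + 1895 = 1855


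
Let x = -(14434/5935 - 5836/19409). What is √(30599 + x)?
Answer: √405998799179968289685/115192415 ≈ 174.92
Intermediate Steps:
x = -245512846/115192415 (x = -(14434*(1/5935) - 5836*1/19409) = -(14434/5935 - 5836/19409) = -1*245512846/115192415 = -245512846/115192415 ≈ -2.1313)
√(30599 + x) = √(30599 - 245512846/115192415) = √(3524527193739/115192415) = √405998799179968289685/115192415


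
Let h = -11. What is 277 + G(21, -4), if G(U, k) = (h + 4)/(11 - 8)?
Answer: 824/3 ≈ 274.67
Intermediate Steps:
G(U, k) = -7/3 (G(U, k) = (-11 + 4)/(11 - 8) = -7/3)
277 + G(21, -4) = 277 - 7/3 = 824/3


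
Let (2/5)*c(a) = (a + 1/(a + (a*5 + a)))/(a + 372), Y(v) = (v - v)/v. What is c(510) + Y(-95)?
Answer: 1820701/1259496 ≈ 1.4456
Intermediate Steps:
Y(v) = 0 (Y(v) = 0/v = 0)
c(a) = 5*(a + 1/(7*a))/(2*(372 + a)) (c(a) = 5*((a + 1/(a + (a*5 + a)))/(a + 372))/2 = 5*((a + 1/(a + (5*a + a)))/(372 + a))/2 = 5*((a + 1/(a + 6*a))/(372 + a))/2 = 5*((a + 1/(7*a))/(372 + a))/2 = 5*(a + 1/(7*a))/(2*(372 + a)))
c(510) + Y(-95) = (5/14)*(1 + 7*510²)/(510*(372 + 510)) + 0 = (5/14)*(1/510)*(1 + 7*260100)/882 + 0 = (5/14)*(1/510)*(1/882)*(1 + 1820700) + 0 = (5/14)*(1/510)*(1/882)*1820701 + 0 = 1820701/1259496 + 0 = 1820701/1259496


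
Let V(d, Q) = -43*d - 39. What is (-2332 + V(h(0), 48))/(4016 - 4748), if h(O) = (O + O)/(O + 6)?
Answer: 2371/732 ≈ 3.2391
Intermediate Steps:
h(O) = 2*O/(6 + O) (h(O) = (2*O)/(6 + O) = 2*O/(6 + O))
V(d, Q) = -39 - 43*d
(-2332 + V(h(0), 48))/(4016 - 4748) = (-2332 + (-39 - 86*0/(6 + 0)))/(4016 - 4748) = (-2332 + (-39 - 86*0/6))/(-732) = (-2332 + (-39 - 86*0/6))*(-1/732) = (-2332 + (-39 - 43*0))*(-1/732) = (-2332 + (-39 + 0))*(-1/732) = (-2332 - 39)*(-1/732) = -2371*(-1/732) = 2371/732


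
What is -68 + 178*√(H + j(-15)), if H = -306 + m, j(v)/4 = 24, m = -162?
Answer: -68 + 356*I*√93 ≈ -68.0 + 3433.1*I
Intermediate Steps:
j(v) = 96 (j(v) = 4*24 = 96)
H = -468 (H = -306 - 162 = -468)
-68 + 178*√(H + j(-15)) = -68 + 178*√(-468 + 96) = -68 + 178*√(-372) = -68 + 178*(2*I*√93) = -68 + 356*I*√93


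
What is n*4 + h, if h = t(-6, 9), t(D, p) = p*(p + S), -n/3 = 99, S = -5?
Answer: -1152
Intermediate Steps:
n = -297 (n = -3*99 = -297)
t(D, p) = p*(-5 + p) (t(D, p) = p*(p - 5) = p*(-5 + p))
h = 36 (h = 9*(-5 + 9) = 9*4 = 36)
n*4 + h = -297*4 + 36 = -1188 + 36 = -1152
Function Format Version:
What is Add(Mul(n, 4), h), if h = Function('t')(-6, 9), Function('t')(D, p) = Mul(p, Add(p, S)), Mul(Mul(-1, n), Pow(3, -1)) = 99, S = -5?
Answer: -1152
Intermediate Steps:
n = -297 (n = Mul(-3, 99) = -297)
Function('t')(D, p) = Mul(p, Add(-5, p)) (Function('t')(D, p) = Mul(p, Add(p, -5)) = Mul(p, Add(-5, p)))
h = 36 (h = Mul(9, Add(-5, 9)) = Mul(9, 4) = 36)
Add(Mul(n, 4), h) = Add(Mul(-297, 4), 36) = Add(-1188, 36) = -1152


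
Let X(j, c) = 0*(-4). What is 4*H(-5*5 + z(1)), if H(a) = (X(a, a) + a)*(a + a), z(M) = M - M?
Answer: 5000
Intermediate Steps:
X(j, c) = 0
z(M) = 0
H(a) = 2*a² (H(a) = (0 + a)*(a + a) = a*(2*a) = 2*a²)
4*H(-5*5 + z(1)) = 4*(2*(-5*5 + 0)²) = 4*(2*(-25 + 0)²) = 4*(2*(-25)²) = 4*(2*625) = 4*1250 = 5000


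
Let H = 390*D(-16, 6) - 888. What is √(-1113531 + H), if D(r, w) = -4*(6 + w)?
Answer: I*√1133139 ≈ 1064.5*I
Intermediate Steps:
D(r, w) = -24 - 4*w
H = -19608 (H = 390*(-24 - 4*6) - 888 = 390*(-24 - 24) - 888 = 390*(-48) - 888 = -18720 - 888 = -19608)
√(-1113531 + H) = √(-1113531 - 19608) = √(-1133139) = I*√1133139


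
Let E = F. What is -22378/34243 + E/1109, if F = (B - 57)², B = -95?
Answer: 766333070/37975487 ≈ 20.180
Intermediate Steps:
F = 23104 (F = (-95 - 57)² = (-152)² = 23104)
E = 23104
-22378/34243 + E/1109 = -22378/34243 + 23104/1109 = 766333070/37975487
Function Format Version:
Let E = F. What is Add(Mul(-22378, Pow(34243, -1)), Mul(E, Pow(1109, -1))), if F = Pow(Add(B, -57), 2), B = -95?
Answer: Rational(766333070, 37975487) ≈ 20.180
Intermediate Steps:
F = 23104 (F = Pow(Add(-95, -57), 2) = Pow(-152, 2) = 23104)
E = 23104
Add(Mul(-22378, Pow(34243, -1)), Mul(E, Pow(1109, -1))) = Add(Mul(-22378, Pow(34243, -1)), Mul(23104, Pow(1109, -1))) = Add(Mul(-22378, Rational(1, 34243)), Mul(23104, Rational(1, 1109))) = Add(Rational(-22378, 34243), Rational(23104, 1109)) = Rational(766333070, 37975487)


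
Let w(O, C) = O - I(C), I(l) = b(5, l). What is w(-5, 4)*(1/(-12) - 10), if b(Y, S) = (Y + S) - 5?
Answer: 363/4 ≈ 90.750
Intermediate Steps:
b(Y, S) = -5 + S + Y (b(Y, S) = (S + Y) - 5 = -5 + S + Y)
I(l) = l (I(l) = -5 + l + 5 = l)
w(O, C) = O - C
w(-5, 4)*(1/(-12) - 10) = (-5 - 1*4)*(1/(-12) - 10) = (-5 - 4)*(-1/12 - 10) = -9*(-121/12) = 363/4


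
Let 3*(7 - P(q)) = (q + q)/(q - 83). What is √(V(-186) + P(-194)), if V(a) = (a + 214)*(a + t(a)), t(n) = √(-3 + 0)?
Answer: √(-3591930189 + 19335708*I*√3)/831 ≈ 0.33622 + 72.122*I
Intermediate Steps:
t(n) = I*√3 (t(n) = √(-3) = I*√3)
P(q) = 7 - 2*q/(3*(-83 + q)) (P(q) = 7 - (q + q)/(3*(q - 83)) = 7 - 2*q/(3*(-83 + q)))
V(a) = (214 + a)*(a + I*√3) (V(a) = (a + 214)*(a + I*√3) = (214 + a)*(a + I*√3))
√(V(-186) + P(-194)) = √(((-186)² + 214*(-186) + 214*I*√3 + I*(-186)*√3) + (-1743 + 19*(-194))/(3*(-83 - 194))) = √((34596 - 39804 + 214*I*√3 - 186*I*√3) + (⅓)*(-1743 - 3686)/(-277)) = √((-5208 + 28*I*√3) + (⅓)*(-1/277)*(-5429)) = √((-5208 + 28*I*√3) + 5429/831) = √(-4322419/831 + 28*I*√3)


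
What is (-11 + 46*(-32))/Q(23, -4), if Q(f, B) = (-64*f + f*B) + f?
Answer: 1483/1541 ≈ 0.96236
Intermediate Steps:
Q(f, B) = -63*f + B*f (Q(f, B) = (-64*f + B*f) + f = -63*f + B*f)
(-11 + 46*(-32))/Q(23, -4) = (-11 + 46*(-32))/((23*(-63 - 4))) = (-11 - 1472)/((23*(-67))) = -1483/(-1541) = -1483*(-1/1541) = 1483/1541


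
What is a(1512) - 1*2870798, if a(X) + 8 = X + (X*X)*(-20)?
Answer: -48592174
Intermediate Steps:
a(X) = -8 + X - 20*X² (a(X) = -8 + (X + (X*X)*(-20)) = -8 + (X + X²*(-20)) = -8 + (X - 20*X²) = -8 + X - 20*X²)
a(1512) - 1*2870798 = (-8 + 1512 - 20*1512²) - 1*2870798 = (-8 + 1512 - 20*2286144) - 2870798 = (-8 + 1512 - 45722880) - 2870798 = -45721376 - 2870798 = -48592174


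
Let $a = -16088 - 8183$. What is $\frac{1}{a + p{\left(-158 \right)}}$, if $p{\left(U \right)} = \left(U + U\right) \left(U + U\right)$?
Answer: $\frac{1}{75585} \approx 1.323 \cdot 10^{-5}$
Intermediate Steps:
$p{\left(U \right)} = 4 U^{2}$ ($p{\left(U \right)} = 2 U 2 U = 4 U^{2}$)
$a = -24271$ ($a = -16088 - 8183 = -24271$)
$\frac{1}{a + p{\left(-158 \right)}} = \frac{1}{-24271 + 4 \left(-158\right)^{2}} = \frac{1}{-24271 + 4 \cdot 24964} = \frac{1}{-24271 + 99856} = \frac{1}{75585}$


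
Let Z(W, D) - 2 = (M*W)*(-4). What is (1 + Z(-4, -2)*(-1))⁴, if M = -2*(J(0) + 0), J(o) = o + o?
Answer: 1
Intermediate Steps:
J(o) = 2*o
M = 0 (M = -2*(2*0 + 0) = -2*(0 + 0) = -2*0 = 0)
Z(W, D) = 2 (Z(W, D) = 2 + (0*W)*(-4) = 2 + 0*(-4) = 2 + 0 = 2)
(1 + Z(-4, -2)*(-1))⁴ = (1 + 2*(-1))⁴ = (1 - 2)⁴ = (-1)⁴ = 1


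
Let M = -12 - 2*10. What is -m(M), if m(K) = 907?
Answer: -907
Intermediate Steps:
M = -32 (M = -12 - 20 = -32)
-m(M) = -1*907 = -907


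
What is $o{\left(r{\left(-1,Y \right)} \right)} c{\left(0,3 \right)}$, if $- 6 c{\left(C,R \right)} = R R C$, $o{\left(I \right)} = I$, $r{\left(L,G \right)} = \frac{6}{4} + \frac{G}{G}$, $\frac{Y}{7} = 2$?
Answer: $0$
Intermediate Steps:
$Y = 14$ ($Y = 7 \cdot 2 = 14$)
$r{\left(L,G \right)} = \frac{5}{2}$ ($r{\left(L,G \right)} = 6 \cdot \frac{1}{4} + 1 = \frac{3}{2} + 1 = \frac{5}{2}$)
$c{\left(C,R \right)} = - \frac{C R^{2}}{6}$ ($c{\left(C,R \right)} = - \frac{R R C}{6} = - \frac{R^{2} C}{6} = - \frac{C R^{2}}{6}$)
$o{\left(r{\left(-1,Y \right)} \right)} c{\left(0,3 \right)} = \frac{5 \left(\left(- \frac{1}{6}\right) 0 \cdot 3^{2}\right)}{2} = \frac{5 \left(\left(- \frac{1}{6}\right) 0 \cdot 9\right)}{2} = \frac{5}{2} \cdot 0 = 0$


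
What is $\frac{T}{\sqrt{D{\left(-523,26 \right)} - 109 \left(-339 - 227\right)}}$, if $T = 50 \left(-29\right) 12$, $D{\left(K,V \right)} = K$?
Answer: $- \frac{17400 \sqrt{61171}}{61171} \approx -70.352$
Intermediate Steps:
$T = -17400$ ($T = \left(-1450\right) 12 = -17400$)
$\frac{T}{\sqrt{D{\left(-523,26 \right)} - 109 \left(-339 - 227\right)}} = - \frac{17400}{\sqrt{-523 - 109 \left(-339 - 227\right)}} = - \frac{17400}{\sqrt{-523 - -61694}} = - \frac{17400}{\sqrt{-523 + 61694}} = - \frac{17400}{\sqrt{61171}} = - 17400 \frac{\sqrt{61171}}{61171} = - \frac{17400 \sqrt{61171}}{61171}$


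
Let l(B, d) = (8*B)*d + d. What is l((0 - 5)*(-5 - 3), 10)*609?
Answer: 1954890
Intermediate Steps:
l(B, d) = d + 8*B*d (l(B, d) = 8*B*d + d = d + 8*B*d)
l((0 - 5)*(-5 - 3), 10)*609 = (10*(1 + 8*((0 - 5)*(-5 - 3))))*609 = (10*(1 + 8*(-5*(-8))))*609 = (10*(1 + 8*40))*609 = (10*(1 + 320))*609 = (10*321)*609 = 3210*609 = 1954890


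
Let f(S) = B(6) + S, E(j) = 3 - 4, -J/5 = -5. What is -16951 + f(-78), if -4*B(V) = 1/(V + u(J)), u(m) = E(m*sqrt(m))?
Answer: -340581/20 ≈ -17029.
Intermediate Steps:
J = 25 (J = -5*(-5) = 25)
E(j) = -1
u(m) = -1
B(V) = -1/(4*(-1 + V)) (B(V) = -1/(4*(V - 1)) = -1/(4*(-1 + V)))
f(S) = -1/20 + S (f(S) = -1/(-4 + 4*6) + S = -1/(-4 + 24) + S = -1/20 + S)
-16951 + f(-78) = -16951 + (-1/20 - 78) = -16951 - 1561/20 = -340581/20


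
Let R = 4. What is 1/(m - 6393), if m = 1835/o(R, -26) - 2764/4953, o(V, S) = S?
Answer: -9906/64033721 ≈ -0.00015470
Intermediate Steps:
m = -704663/9906 (m = 1835/(-26) - 2764/4953 = 1835*(-1/26) - 2764*1/4953 = -1835/26 - 2764/4953 = -704663/9906 ≈ -71.135)
1/(m - 6393) = 1/(-704663/9906 - 6393) = 1/(-64033721/9906) = -9906/64033721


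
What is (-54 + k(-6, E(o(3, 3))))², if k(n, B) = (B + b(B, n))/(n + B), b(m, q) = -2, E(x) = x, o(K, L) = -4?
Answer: 71289/25 ≈ 2851.6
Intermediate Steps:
k(n, B) = (-2 + B)/(B + n) (k(n, B) = (B - 2)/(n + B) = (-2 + B)/(B + n))
(-54 + k(-6, E(o(3, 3))))² = (-54 + (-2 - 4)/(-4 - 6))² = (-54 - 6/(-10))² = (-54 - ⅒*(-6))² = (-54 + ⅗)² = (-267/5)² = 71289/25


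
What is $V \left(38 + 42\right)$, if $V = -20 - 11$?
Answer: $-2480$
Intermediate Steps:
$V = -31$
$V \left(38 + 42\right) = - 31 \left(38 + 42\right) = \left(-31\right) 80 = -2480$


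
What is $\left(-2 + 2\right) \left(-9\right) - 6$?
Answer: $-6$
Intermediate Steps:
$\left(-2 + 2\right) \left(-9\right) - 6 = 0 \left(-9\right) - 6 = 0 - 6 = -6$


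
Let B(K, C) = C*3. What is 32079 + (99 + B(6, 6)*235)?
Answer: 36408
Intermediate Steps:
B(K, C) = 3*C
32079 + (99 + B(6, 6)*235) = 32079 + (99 + (3*6)*235) = 32079 + (99 + 18*235) = 32079 + (99 + 4230) = 32079 + 4329 = 36408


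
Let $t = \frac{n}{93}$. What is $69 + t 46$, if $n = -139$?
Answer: $\frac{23}{93} \approx 0.24731$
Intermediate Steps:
$t = - \frac{139}{93} \approx -1.4946$
$69 + t 46 = 69 - \frac{6394}{93} = \frac{23}{93}$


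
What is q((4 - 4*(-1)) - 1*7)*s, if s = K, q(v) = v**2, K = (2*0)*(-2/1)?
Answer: 0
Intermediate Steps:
K = 0 (K = 0*(-2*1) = 0*(-2) = 0)
s = 0
q((4 - 4*(-1)) - 1*7)*s = ((4 - 4*(-1)) - 1*7)**2*0 = ((4 + 4) - 7)**2*0 = (8 - 7)**2*0 = 1**2*0 = 1*0 = 0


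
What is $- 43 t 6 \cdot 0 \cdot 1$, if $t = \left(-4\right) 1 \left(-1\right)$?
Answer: $0$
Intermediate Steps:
$t = 4$ ($t = \left(-4\right) \left(-1\right) = 4$)
$- 43 t 6 \cdot 0 \cdot 1 = \left(-43\right) 4 \cdot 6 \cdot 0 \cdot 1 = - 172 \cdot 0 \cdot 1 = \left(-172\right) 0 = 0$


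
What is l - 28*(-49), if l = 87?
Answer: 1459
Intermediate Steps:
l - 28*(-49) = 87 - 28*(-49) = 87 + 1372 = 1459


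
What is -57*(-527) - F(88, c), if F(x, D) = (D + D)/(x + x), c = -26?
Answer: 1321729/44 ≈ 30039.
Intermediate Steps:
F(x, D) = D/x (F(x, D) = (2*D)/((2*x)) = (2*D)*(1/(2*x)) = D/x)
-57*(-527) - F(88, c) = -57*(-527) - (-26)/88 = 30039 - (-26)/88 = 30039 - 1*(-13/44) = 30039 + 13/44 = 1321729/44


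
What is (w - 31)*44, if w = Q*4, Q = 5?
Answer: -484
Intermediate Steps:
w = 20 (w = 5*4 = 20)
(w - 31)*44 = (20 - 31)*44 = -11*44 = -484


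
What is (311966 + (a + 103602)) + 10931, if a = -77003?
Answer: 349496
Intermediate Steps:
(311966 + (a + 103602)) + 10931 = (311966 + (-77003 + 103602)) + 10931 = (311966 + 26599) + 10931 = 338565 + 10931 = 349496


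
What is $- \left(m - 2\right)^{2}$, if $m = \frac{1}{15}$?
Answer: $- \frac{841}{225} \approx -3.7378$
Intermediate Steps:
$m = \frac{1}{15} \approx 0.066667$
$- \left(m - 2\right)^{2} = - \left(\frac{1}{15} - 2\right)^{2} = - \left(- \frac{29}{15}\right)^{2} = \left(-1\right) \frac{841}{225} = - \frac{841}{225}$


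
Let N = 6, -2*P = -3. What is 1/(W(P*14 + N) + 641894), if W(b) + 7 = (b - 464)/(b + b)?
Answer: 54/34661461 ≈ 1.5579e-6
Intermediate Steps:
P = 3/2 (P = -½*(-3) = 3/2 ≈ 1.5000)
W(b) = -7 + (-464 + b)/(2*b) (W(b) = -7 + (b - 464)/(b + b) = -7 + (-464 + b)/((2*b)) = -7 + (-464 + b)*(1/(2*b)) = -7 + (-464 + b)/(2*b))
1/(W(P*14 + N) + 641894) = 1/((-13/2 - 232/((3/2)*14 + 6)) + 641894) = 1/((-13/2 - 232/(21 + 6)) + 641894) = 1/((-13/2 - 232/27) + 641894) = 1/(-815/54 + 641894) = 1/(34661461/54) = 54/34661461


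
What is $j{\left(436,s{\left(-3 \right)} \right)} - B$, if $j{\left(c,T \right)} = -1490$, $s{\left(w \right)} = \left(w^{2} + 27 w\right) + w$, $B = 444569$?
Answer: $-446059$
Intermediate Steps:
$s{\left(w \right)} = w^{2} + 28 w$
$j{\left(436,s{\left(-3 \right)} \right)} - B = -1490 - 444569 = -446059$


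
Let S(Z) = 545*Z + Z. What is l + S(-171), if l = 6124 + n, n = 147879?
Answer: 60637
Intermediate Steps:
l = 154003 (l = 6124 + 147879 = 154003)
S(Z) = 546*Z
l + S(-171) = 154003 + 546*(-171) = 154003 - 93366 = 60637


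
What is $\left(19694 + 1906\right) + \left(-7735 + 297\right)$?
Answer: $14162$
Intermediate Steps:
$\left(19694 + 1906\right) + \left(-7735 + 297\right) = 21600 - 7438 = 14162$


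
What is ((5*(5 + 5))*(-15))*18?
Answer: -13500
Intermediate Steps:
((5*(5 + 5))*(-15))*18 = ((5*10)*(-15))*18 = (50*(-15))*18 = -750*18 = -13500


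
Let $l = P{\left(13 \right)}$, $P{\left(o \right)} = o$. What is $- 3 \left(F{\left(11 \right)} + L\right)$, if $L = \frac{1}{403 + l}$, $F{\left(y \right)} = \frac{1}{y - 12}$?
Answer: $\frac{1245}{416} \approx 2.9928$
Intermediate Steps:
$l = 13$
$F{\left(y \right)} = \frac{1}{-12 + y}$
$L = \frac{1}{416}$ ($L = \frac{1}{403 + 13} = \frac{1}{416} \approx 0.0024038$)
$- 3 \left(F{\left(11 \right)} + L\right) = - 3 \left(\frac{1}{-12 + 11} + \frac{1}{416}\right) = - 3 \left(\frac{1}{-1} + \frac{1}{416}\right) = - 3 \left(-1 + \frac{1}{416}\right) = \left(-3\right) \left(- \frac{415}{416}\right) = \frac{1245}{416}$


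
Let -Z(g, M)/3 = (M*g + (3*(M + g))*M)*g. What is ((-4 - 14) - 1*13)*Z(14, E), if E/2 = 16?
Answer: 6332928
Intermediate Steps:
E = 32 (E = 2*16 = 32)
Z(g, M) = -3*g*(M*g + M*(3*M + 3*g)) (Z(g, M) = -3*(M*g + (3*(M + g))*M)*g = -3*(M*g + (3*M + 3*g)*M)*g = -3*(M*g + M*(3*M + 3*g))*g = -3*g*(M*g + M*(3*M + 3*g)))
((-4 - 14) - 1*13)*Z(14, E) = ((-4 - 14) - 1*13)*(-3*32*14*(3*32 + 4*14)) = (-18 - 13)*(-3*32*14*(96 + 56)) = -(-93)*32*14*152 = -31*(-204288) = 6332928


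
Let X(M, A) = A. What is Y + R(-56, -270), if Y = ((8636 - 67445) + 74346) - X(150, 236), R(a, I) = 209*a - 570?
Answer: 3027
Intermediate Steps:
R(a, I) = -570 + 209*a
Y = 15301 (Y = ((8636 - 67445) + 74346) - 1*236 = (-58809 + 74346) - 236 = 15537 - 236 = 15301)
Y + R(-56, -270) = 15301 + (-570 + 209*(-56)) = 15301 + (-570 - 11704) = 15301 - 12274 = 3027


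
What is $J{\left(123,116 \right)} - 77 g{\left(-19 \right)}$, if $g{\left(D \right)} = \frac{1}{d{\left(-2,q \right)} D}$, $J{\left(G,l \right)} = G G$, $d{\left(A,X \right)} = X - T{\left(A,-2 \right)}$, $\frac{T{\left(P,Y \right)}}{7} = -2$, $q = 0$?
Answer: $\frac{574913}{38} \approx 15129.0$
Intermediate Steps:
$T{\left(P,Y \right)} = -14$ ($T{\left(P,Y \right)} = 7 \left(-2\right) = -14$)
$d{\left(A,X \right)} = 14 + X$ ($d{\left(A,X \right)} = X - -14 = X + 14 = 14 + X$)
$J{\left(G,l \right)} = G^{2}$
$g{\left(D \right)} = \frac{1}{14 D}$ ($g{\left(D \right)} = \frac{1}{\left(14 + 0\right) D} = \frac{1}{14 D}$)
$J{\left(123,116 \right)} - 77 g{\left(-19 \right)} = 123^{2} - 77 \frac{1}{14 \left(-19\right)} = 15129 - 77 \cdot \frac{1}{14} \left(- \frac{1}{19}\right) = 15129 - - \frac{11}{38} = 15129 + \frac{11}{38} = \frac{574913}{38}$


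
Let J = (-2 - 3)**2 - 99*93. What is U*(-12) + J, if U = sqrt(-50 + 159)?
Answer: -9182 - 12*sqrt(109) ≈ -9307.3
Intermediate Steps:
U = sqrt(109) ≈ 10.440
J = -9182 (J = (-5)**2 - 9207 = 25 - 9207 = -9182)
U*(-12) + J = sqrt(109)*(-12) - 9182 = -12*sqrt(109) - 9182 = -9182 - 12*sqrt(109)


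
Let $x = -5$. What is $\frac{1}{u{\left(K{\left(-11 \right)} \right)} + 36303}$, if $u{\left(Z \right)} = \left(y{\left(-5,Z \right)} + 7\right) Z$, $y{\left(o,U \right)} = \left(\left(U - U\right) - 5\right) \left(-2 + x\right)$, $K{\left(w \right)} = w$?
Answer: $\frac{1}{35841} \approx 2.7901 \cdot 10^{-5}$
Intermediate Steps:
$y{\left(o,U \right)} = 35$ ($y{\left(o,U \right)} = \left(\left(U - U\right) - 5\right) \left(-2 - 5\right) = \left(0 - 5\right) \left(-7\right) = \left(-5\right) \left(-7\right) = 35$)
$u{\left(Z \right)} = 42 Z$ ($u{\left(Z \right)} = \left(35 + 7\right) Z = 42 Z$)
$\frac{1}{u{\left(K{\left(-11 \right)} \right)} + 36303} = \frac{1}{42 \left(-11\right) + 36303} = \frac{1}{-462 + 36303} = \frac{1}{35841}$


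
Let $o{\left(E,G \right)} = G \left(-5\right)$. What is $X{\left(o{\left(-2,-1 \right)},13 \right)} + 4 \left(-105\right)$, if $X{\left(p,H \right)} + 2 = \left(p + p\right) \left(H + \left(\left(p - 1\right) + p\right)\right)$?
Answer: $-202$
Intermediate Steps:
$o{\left(E,G \right)} = - 5 G$
$X{\left(p,H \right)} = -2 + 2 p \left(-1 + H + 2 p\right)$ ($X{\left(p,H \right)} = -2 + \left(p + p\right) \left(H + \left(\left(p - 1\right) + p\right)\right) = -2 + 2 p \left(H + \left(\left(-1 + p\right) + p\right)\right) = -2 + 2 p \left(H + \left(-1 + 2 p\right)\right) = -2 + 2 p \left(-1 + H + 2 p\right)$)
$X{\left(o{\left(-2,-1 \right)},13 \right)} + 4 \left(-105\right) = \left(-2 - 2 \left(\left(-5\right) \left(-1\right)\right) + 4 \left(\left(-5\right) \left(-1\right)\right)^{2} + 2 \cdot 13 \left(\left(-5\right) \left(-1\right)\right)\right) + 4 \left(-105\right) = \left(-2 - 10 + 4 \cdot 5^{2} + 2 \cdot 13 \cdot 5\right) - 420 = \left(-2 - 10 + 4 \cdot 25 + 130\right) - 420 = \left(-2 - 10 + 100 + 130\right) - 420 = 218 - 420 = -202$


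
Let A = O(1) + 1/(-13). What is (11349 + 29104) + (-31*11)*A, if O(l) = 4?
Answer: 508498/13 ≈ 39115.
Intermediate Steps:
A = 51/13 (A = 4 + 1/(-13) = 4 - 1/13 = 51/13 ≈ 3.9231)
(11349 + 29104) + (-31*11)*A = (11349 + 29104) - 31*11*(51/13) = 40453 - 341*51/13 = 40453 - 17391/13 = 508498/13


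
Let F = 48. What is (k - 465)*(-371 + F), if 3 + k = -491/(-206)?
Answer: 30981191/206 ≈ 1.5039e+5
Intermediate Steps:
k = -127/206 (k = -3 - 491/(-206) = -3 - 491*(-1/206) = -3 + 491/206 = -127/206 ≈ -0.61650)
(k - 465)*(-371 + F) = (-127/206 - 465)*(-371 + 48) = -95917/206*(-323) = 30981191/206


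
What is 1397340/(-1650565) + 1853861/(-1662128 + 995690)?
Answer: -114033101611/31428549642 ≈ -3.6283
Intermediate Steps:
1397340/(-1650565) + 1853861/(-1662128 + 995690) = 1397340*(-1/1650565) + 1853861/(-666438) = -39924/47159 + 1853861*(-1/666438) = -39924/47159 - 1853861/666438 = -114033101611/31428549642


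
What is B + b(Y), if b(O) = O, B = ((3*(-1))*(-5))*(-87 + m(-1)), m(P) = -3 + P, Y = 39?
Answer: -1326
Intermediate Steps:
B = -1365 (B = ((3*(-1))*(-5))*(-87 + (-3 - 1)) = (-3*(-5))*(-87 - 4) = 15*(-91) = -1365)
B + b(Y) = -1365 + 39 = -1326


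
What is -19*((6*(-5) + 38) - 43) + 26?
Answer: 691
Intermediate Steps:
-19*((6*(-5) + 38) - 43) + 26 = -19*((-30 + 38) - 43) + 26 = -19*(8 - 43) + 26 = -19*(-35) + 26 = 665 + 26 = 691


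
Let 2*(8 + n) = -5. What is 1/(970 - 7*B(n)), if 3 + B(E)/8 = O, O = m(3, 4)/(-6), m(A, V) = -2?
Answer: 3/3358 ≈ 0.00089339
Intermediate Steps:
n = -21/2 (n = -8 + (½)*(-5) = -8 - 5/2 = -21/2 ≈ -10.500)
O = ⅓ (O = -2/(-6) = -2*(-⅙) = ⅓ ≈ 0.33333)
B(E) = -64/3 (B(E) = -24 + 8*(⅓) = -24 + 8/3 = -64/3)
1/(970 - 7*B(n)) = 1/(970 - 7*(-64/3)) = 1/(970 + 448/3) = 1/(3358/3) = 3/3358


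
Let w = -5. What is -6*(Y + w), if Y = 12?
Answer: -42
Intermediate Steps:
-6*(Y + w) = -6*(12 - 5) = -6*7 = -42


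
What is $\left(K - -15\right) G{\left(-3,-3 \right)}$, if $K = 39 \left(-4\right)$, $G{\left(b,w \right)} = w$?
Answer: $423$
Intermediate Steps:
$K = -156$
$\left(K - -15\right) G{\left(-3,-3 \right)} = \left(-156 - -15\right) \left(-3\right) = \left(-156 + \left(-21 + 36\right)\right) \left(-3\right) = \left(-156 + 15\right) \left(-3\right) = \left(-141\right) \left(-3\right) = 423$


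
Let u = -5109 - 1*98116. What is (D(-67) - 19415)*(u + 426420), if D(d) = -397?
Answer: -6403139340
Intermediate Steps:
u = -103225 (u = -5109 - 98116 = -103225)
(D(-67) - 19415)*(u + 426420) = (-397 - 19415)*(-103225 + 426420) = -19812*323195 = -6403139340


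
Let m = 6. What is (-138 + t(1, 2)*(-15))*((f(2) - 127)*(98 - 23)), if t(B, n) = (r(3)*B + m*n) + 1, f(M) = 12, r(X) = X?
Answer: 3260250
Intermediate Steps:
t(B, n) = 1 + 3*B + 6*n (t(B, n) = (3*B + 6*n) + 1 = 1 + 3*B + 6*n)
(-138 + t(1, 2)*(-15))*((f(2) - 127)*(98 - 23)) = (-138 + (1 + 3*1 + 6*2)*(-15))*((12 - 127)*(98 - 23)) = (-138 + (1 + 3 + 12)*(-15))*(-115*75) = (-138 + 16*(-15))*(-8625) = (-138 - 240)*(-8625) = -378*(-8625) = 3260250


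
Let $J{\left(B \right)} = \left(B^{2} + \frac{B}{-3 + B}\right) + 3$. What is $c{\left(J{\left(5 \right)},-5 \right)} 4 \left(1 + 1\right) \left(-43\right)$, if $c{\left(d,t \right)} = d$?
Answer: $-10492$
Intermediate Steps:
$J{\left(B \right)} = 3 + B^{2} + \frac{B}{-3 + B}$ ($J{\left(B \right)} = \left(B^{2} + \frac{B}{-3 + B}\right) + 3 = 3 + B^{2} + \frac{B}{-3 + B}$)
$c{\left(J{\left(5 \right)},-5 \right)} 4 \left(1 + 1\right) \left(-43\right) = \frac{-9 + 5^{3} - 3 \cdot 5^{2} + 4 \cdot 5}{-3 + 5} \cdot 4 \left(1 + 1\right) \left(-43\right) = \frac{-9 + 125 - 75 + 20}{2} \cdot 4 \cdot 2 \left(-43\right) = \frac{-9 + 125 - 75 + 20}{2} \cdot 8 \left(-43\right) = \frac{1}{2} \cdot 61 \cdot 8 \left(-43\right) = \frac{61}{2} \cdot 8 \left(-43\right) = 244 \left(-43\right) = -10492$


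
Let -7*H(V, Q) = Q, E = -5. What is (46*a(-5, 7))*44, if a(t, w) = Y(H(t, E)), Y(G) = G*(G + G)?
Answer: 101200/49 ≈ 2065.3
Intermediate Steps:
H(V, Q) = -Q/7
Y(G) = 2*G² (Y(G) = G*(2*G) = 2*G²)
a(t, w) = 50/49 (a(t, w) = 2*(-⅐*(-5))² = 2*(5/7)² = 2*(25/49) = 50/49)
(46*a(-5, 7))*44 = (46*(50/49))*44 = (2300/49)*44 = 101200/49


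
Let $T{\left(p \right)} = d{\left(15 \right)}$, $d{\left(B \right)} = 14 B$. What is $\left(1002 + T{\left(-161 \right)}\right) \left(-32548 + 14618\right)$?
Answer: $-21731160$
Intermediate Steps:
$T{\left(p \right)} = 210$ ($T{\left(p \right)} = 14 \cdot 15 = 210$)
$\left(1002 + T{\left(-161 \right)}\right) \left(-32548 + 14618\right) = \left(1002 + 210\right) \left(-32548 + 14618\right) = 1212 \left(-17930\right) = -21731160$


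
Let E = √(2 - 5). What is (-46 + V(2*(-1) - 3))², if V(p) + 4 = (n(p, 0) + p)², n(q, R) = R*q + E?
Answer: 484 + 560*I*√3 ≈ 484.0 + 969.95*I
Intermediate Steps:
E = I*√3 (E = √(-3) = I*√3 ≈ 1.732*I)
n(q, R) = I*√3 + R*q (n(q, R) = R*q + I*√3 = I*√3 + R*q)
V(p) = -4 + (p + I*√3)² (V(p) = -4 + ((I*√3 + 0*p) + p)² = -4 + ((I*√3 + 0) + p)² = -4 + (I*√3 + p)² = -4 + (p + I*√3)²)
(-46 + V(2*(-1) - 3))² = (-46 + (-4 + ((2*(-1) - 3) + I*√3)²))² = (-46 + (-4 + ((-2 - 3) + I*√3)²))² = (-46 + (-4 + (-5 + I*√3)²))² = (-50 + (-5 + I*√3)²)²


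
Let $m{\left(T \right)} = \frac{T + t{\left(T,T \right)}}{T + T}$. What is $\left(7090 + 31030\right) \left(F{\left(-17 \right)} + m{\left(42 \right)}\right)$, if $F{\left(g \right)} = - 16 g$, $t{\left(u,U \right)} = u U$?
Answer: $11188220$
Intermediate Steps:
$t{\left(u,U \right)} = U u$
$m{\left(T \right)} = \frac{T + T^{2}}{2 T}$ ($m{\left(T \right)} = \frac{T + T T}{T + T} = \frac{T + T^{2}}{2 T}$)
$\left(7090 + 31030\right) \left(F{\left(-17 \right)} + m{\left(42 \right)}\right) = \left(7090 + 31030\right) \left(\left(-16\right) \left(-17\right) + \left(\frac{1}{2} + \frac{1}{2} \cdot 42\right)\right) = 38120 \left(272 + \left(\frac{1}{2} + 21\right)\right) = 38120 \left(272 + \frac{43}{2}\right) = 38120 \cdot \frac{587}{2} = 11188220$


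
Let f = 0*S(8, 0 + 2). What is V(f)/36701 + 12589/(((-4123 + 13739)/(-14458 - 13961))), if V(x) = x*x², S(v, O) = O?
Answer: -357766791/9616 ≈ -37205.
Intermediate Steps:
f = 0 (f = 0*(0 + 2) = 0*2 = 0)
V(x) = x³
V(f)/36701 + 12589/(((-4123 + 13739)/(-14458 - 13961))) = 0³/36701 + 12589/(((-4123 + 13739)/(-14458 - 13961))) = 0*(1/36701) + 12589/((9616/(-28419))) = 0 + 12589/((9616*(-1/28419))) = 0 + 12589/(-9616/28419) = 0 + 12589*(-28419/9616) = 0 - 357766791/9616 = -357766791/9616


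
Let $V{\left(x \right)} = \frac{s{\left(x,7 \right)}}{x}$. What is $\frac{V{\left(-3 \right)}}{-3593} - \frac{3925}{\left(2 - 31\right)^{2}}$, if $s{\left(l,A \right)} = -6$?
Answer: $- \frac{14104207}{3021713} \approx -4.6676$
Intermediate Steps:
$V{\left(x \right)} = - \frac{6}{x}$
$\frac{V{\left(-3 \right)}}{-3593} - \frac{3925}{\left(2 - 31\right)^{2}} = \frac{\left(-6\right) \frac{1}{-3}}{-3593} - \frac{3925}{\left(2 - 31\right)^{2}} = \left(-6\right) \left(- \frac{1}{3}\right) \left(- \frac{1}{3593}\right) - \frac{3925}{\left(-29\right)^{2}} = 2 \left(- \frac{1}{3593}\right) - \frac{3925}{841} = - \frac{2}{3593} - \frac{3925}{841} = - \frac{14104207}{3021713}$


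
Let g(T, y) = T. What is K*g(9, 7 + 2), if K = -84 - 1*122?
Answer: -1854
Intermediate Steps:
K = -206 (K = -84 - 122 = -206)
K*g(9, 7 + 2) = -206*9 = -1854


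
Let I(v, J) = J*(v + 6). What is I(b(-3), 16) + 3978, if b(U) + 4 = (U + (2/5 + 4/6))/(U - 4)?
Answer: 421514/105 ≈ 4014.4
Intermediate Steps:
b(U) = -4 + (16/15 + U)/(-4 + U) (b(U) = -4 + (U + (2/5 + 4/6))/(U - 4) = -4 + (U + (2*(1/5) + 4*(1/6)))/(-4 + U) = -4 + (U + (2/5 + 2/3))/(-4 + U) = -4 + (U + 16/15)/(-4 + U) = -4 + (16/15 + U)/(-4 + U))
I(v, J) = J*(6 + v)
I(b(-3), 16) + 3978 = 16*(6 + (256 - 45*(-3))/(15*(-4 - 3))) + 3978 = 16*(6 + (1/15)*(256 + 135)/(-7)) + 3978 = 16*(6 + (1/15)*(-1/7)*391) + 3978 = 16*(6 - 391/105) + 3978 = 16*(239/105) + 3978 = 3824/105 + 3978 = 421514/105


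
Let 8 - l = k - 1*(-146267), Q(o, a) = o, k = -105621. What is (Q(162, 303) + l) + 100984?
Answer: 60508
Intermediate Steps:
l = -40638 (l = 8 - (-105621 - 1*(-146267)) = 8 - (-105621 + 146267) = 8 - 1*40646 = 8 - 40646 = -40638)
(Q(162, 303) + l) + 100984 = (162 - 40638) + 100984 = -40476 + 100984 = 60508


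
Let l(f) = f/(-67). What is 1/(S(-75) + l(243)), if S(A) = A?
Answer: -67/5268 ≈ -0.012718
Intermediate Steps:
l(f) = -f/67 (l(f) = f*(-1/67) = -f/67)
1/(S(-75) + l(243)) = 1/(-75 - 1/67*243) = 1/(-75 - 243/67) = 1/(-5268/67) = -67/5268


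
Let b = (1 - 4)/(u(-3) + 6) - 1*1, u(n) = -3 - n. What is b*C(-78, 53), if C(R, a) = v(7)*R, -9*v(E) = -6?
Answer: 78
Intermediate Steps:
v(E) = ⅔ (v(E) = -⅑*(-6) = ⅔)
C(R, a) = 2*R/3
b = -3/2 (b = (1 - 4)/((-3 - 1*(-3)) + 6) - 1*1 = -3/((-3 + 3) + 6) - 1 = -3/(0 + 6) - 1 = -3/6 - 1 = -3*⅙ - 1 = -½ - 1 = -3/2 ≈ -1.5000)
b*C(-78, 53) = -(-78) = -3/2*(-52) = 78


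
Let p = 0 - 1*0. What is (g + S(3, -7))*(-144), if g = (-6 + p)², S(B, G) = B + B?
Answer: -6048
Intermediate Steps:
S(B, G) = 2*B
p = 0 (p = 0 + 0 = 0)
g = 36 (g = (-6 + 0)² = (-6)² = 36)
(g + S(3, -7))*(-144) = (36 + 2*3)*(-144) = (36 + 6)*(-144) = 42*(-144) = -6048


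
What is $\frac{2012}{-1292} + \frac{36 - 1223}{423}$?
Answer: $- \frac{596170}{136629} \approx -4.3634$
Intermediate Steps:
$\frac{2012}{-1292} + \frac{36 - 1223}{423} = 2012 \left(- \frac{1}{1292}\right) + \left(36 - 1223\right) \frac{1}{423} = - \frac{503}{323} - \frac{1187}{423} = - \frac{596170}{136629}$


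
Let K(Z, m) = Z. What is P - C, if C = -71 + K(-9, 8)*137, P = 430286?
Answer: 431590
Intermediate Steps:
C = -1304 (C = -71 - 9*137 = -71 - 1233 = -1304)
P - C = 430286 - 1*(-1304) = 430286 + 1304 = 431590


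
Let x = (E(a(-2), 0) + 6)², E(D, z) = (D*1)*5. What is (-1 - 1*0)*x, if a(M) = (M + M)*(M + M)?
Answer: -7396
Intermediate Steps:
a(M) = 4*M² (a(M) = (2*M)*(2*M) = 4*M²)
E(D, z) = 5*D (E(D, z) = D*5 = 5*D)
x = 7396 (x = (5*(4*(-2)²) + 6)² = (5*(4*4) + 6)² = (5*16 + 6)² = (80 + 6)² = 86² = 7396)
(-1 - 1*0)*x = (-1 - 1*0)*7396 = (-1 + 0)*7396 = -1*7396 = -7396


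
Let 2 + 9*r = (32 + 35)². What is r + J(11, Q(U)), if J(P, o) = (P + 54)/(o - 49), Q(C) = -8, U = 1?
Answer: 85058/171 ≈ 497.42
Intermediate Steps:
J(P, o) = (54 + P)/(-49 + o)
r = 4487/9 (r = -2/9 + (32 + 35)²/9 = -2/9 + (⅑)*67² = -2/9 + (⅑)*4489 = -2/9 + 4489/9 = 4487/9 ≈ 498.56)
r + J(11, Q(U)) = 4487/9 + (54 + 11)/(-49 - 8) = 4487/9 + 65/(-57) = 4487/9 - 1/57*65 = 4487/9 - 65/57 = 85058/171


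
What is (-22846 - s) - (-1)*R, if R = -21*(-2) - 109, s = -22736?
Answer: -177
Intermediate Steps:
R = -67 (R = 42 - 109 = -67)
(-22846 - s) - (-1)*R = (-22846 - 1*(-22736)) - (-1)*(-67) = (-22846 + 22736) - 1*67 = -110 - 67 = -177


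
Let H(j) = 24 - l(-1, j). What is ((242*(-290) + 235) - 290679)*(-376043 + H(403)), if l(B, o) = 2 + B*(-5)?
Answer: 135604000224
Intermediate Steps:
l(B, o) = 2 - 5*B
H(j) = 17 (H(j) = 24 - (2 - 5*(-1)) = 24 - (2 + 5) = 24 - 1*7 = 24 - 7 = 17)
((242*(-290) + 235) - 290679)*(-376043 + H(403)) = ((242*(-290) + 235) - 290679)*(-376043 + 17) = ((-70180 + 235) - 290679)*(-376026) = (-69945 - 290679)*(-376026) = -360624*(-376026) = 135604000224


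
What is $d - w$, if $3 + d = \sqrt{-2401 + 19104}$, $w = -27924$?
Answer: $27921 + \sqrt{16703} \approx 28050.0$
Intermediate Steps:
$d = -3 + \sqrt{16703}$ ($d = -3 + \sqrt{-2401 + 19104} = -3 + \sqrt{16703} \approx 126.24$)
$d - w = \left(-3 + \sqrt{16703}\right) - -27924 = \left(-3 + \sqrt{16703}\right) + 27924 = 27921 + \sqrt{16703}$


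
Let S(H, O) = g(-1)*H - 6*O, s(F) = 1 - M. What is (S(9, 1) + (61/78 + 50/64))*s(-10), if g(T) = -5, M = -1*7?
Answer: -61697/156 ≈ -395.49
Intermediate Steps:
M = -7
s(F) = 8 (s(F) = 1 - 1*(-7) = 1 + 7 = 8)
S(H, O) = -6*O - 5*H (S(H, O) = -5*H - 6*O = -6*O - 5*H)
(S(9, 1) + (61/78 + 50/64))*s(-10) = ((-6*1 - 5*9) + (61/78 + 50/64))*8 = ((-6 - 45) + (61*(1/78) + 50*(1/64)))*8 = (-51 + (61/78 + 25/32))*8 = (-51 + 1951/1248)*8 = -61697/1248*8 = -61697/156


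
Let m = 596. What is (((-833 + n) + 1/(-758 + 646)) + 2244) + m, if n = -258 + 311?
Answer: 230719/112 ≈ 2060.0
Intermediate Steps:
n = 53
(((-833 + n) + 1/(-758 + 646)) + 2244) + m = (((-833 + 53) + 1/(-758 + 646)) + 2244) + 596 = ((-780 + 1/(-112)) + 2244) + 596 = ((-780 - 1/112) + 2244) + 596 = (-87361/112 + 2244) + 596 = 163967/112 + 596 = 230719/112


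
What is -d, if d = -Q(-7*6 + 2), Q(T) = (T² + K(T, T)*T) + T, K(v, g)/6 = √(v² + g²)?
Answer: 1560 - 9600*√2 ≈ -12016.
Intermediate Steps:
K(v, g) = 6*√(g² + v²) (K(v, g) = 6*√(v² + g²) = 6*√(g² + v²))
Q(T) = T + T² + 6*T*√2*√(T²) (Q(T) = (T² + (6*√(T² + T²))*T) + T = (T² + (6*√(2*T²))*T) + T = (T² + (6*(√2*√(T²)))*T) + T = (T² + (6*√2*√(T²))*T) + T = (T² + 6*T*√2*√(T²)) + T = T + T² + 6*T*√2*√(T²))
d = -1560 + 9600*√2 (d = -(-7*6 + 2)*(1 + (-7*6 + 2) + 6*√2*√((-7*6 + 2)²)) = -(-42 + 2)*(1 + (-42 + 2) + 6*√2*√((-42 + 2)²)) = -(-40)*(1 - 40 + 6*√2*√((-40)²)) = -(-40)*(1 - 40 + 6*√2*√1600) = -(-40)*(1 - 40 + 6*√2*40) = -(-40)*(1 - 40 + 240*√2) = -(-40)*(-39 + 240*√2) = -(1560 - 9600*√2) = -1560 + 9600*√2 ≈ 12016.)
-d = -(-1560 + 9600*√2) = 1560 - 9600*√2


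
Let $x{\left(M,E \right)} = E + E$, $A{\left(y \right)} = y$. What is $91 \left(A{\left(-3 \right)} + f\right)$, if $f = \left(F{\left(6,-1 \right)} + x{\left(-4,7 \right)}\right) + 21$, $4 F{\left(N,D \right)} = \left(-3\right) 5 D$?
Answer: $\frac{13013}{4} \approx 3253.3$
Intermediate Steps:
$F{\left(N,D \right)} = - \frac{15 D}{4}$ ($F{\left(N,D \right)} = \frac{\left(-3\right) 5 D}{4} = \frac{\left(-15\right) D}{4} = - \frac{15 D}{4}$)
$x{\left(M,E \right)} = 2 E$
$f = \frac{155}{4}$ ($f = \left(\left(- \frac{15}{4}\right) \left(-1\right) + 2 \cdot 7\right) + 21 = \left(\frac{15}{4} + 14\right) + 21 = \frac{71}{4} + 21 = \frac{155}{4} \approx 38.75$)
$91 \left(A{\left(-3 \right)} + f\right) = 91 \left(-3 + \frac{155}{4}\right) = 91 \cdot \frac{143}{4} = \frac{13013}{4}$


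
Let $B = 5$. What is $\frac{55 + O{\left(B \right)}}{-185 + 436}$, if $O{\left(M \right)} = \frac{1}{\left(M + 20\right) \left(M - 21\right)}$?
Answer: $\frac{21999}{100400} \approx 0.21911$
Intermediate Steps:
$O{\left(M \right)} = \frac{1}{\left(-21 + M\right) \left(20 + M\right)}$ ($O{\left(M \right)} = \frac{1}{\left(20 + M\right) \left(-21 + M\right)} = \frac{1}{\left(-21 + M\right) \left(20 + M\right)}$)
$\frac{55 + O{\left(B \right)}}{-185 + 436} = \frac{55 + \frac{1}{-420 + 5^{2} - 5}}{-185 + 436} = \frac{55 + \frac{1}{-420 + 25 - 5}}{251} = \left(55 + \frac{1}{-400}\right) \frac{1}{251} = \left(55 - \frac{1}{400}\right) \frac{1}{251} = \frac{21999}{400} \cdot \frac{1}{251} = \frac{21999}{100400}$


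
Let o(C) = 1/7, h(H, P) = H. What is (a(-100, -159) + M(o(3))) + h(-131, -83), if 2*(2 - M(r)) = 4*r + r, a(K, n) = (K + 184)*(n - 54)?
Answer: -252299/14 ≈ -18021.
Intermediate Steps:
a(K, n) = (-54 + n)*(184 + K) (a(K, n) = (184 + K)*(-54 + n) = (-54 + n)*(184 + K))
o(C) = 1/7
M(r) = 2 - 5*r/2 (M(r) = 2 - (4*r + r)/2 = 2 - 5*r/2)
(a(-100, -159) + M(o(3))) + h(-131, -83) = ((-9936 - 54*(-100) + 184*(-159) - 100*(-159)) + (2 - 5/2*1/7)) - 131 = ((-9936 + 5400 - 29256 + 15900) + (2 - 5/14)) - 131 = (-17892 + 23/14) - 131 = -250465/14 - 131 = -252299/14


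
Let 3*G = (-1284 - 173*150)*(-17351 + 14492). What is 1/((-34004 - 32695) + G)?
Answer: 1/25887303 ≈ 3.8629e-8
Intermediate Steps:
G = 25954002 (G = ((-1284 - 173*150)*(-17351 + 14492))/3 = ((-1284 - 25950)*(-2859))/3 = (-27234*(-2859))/3 = (⅓)*77862006 = 25954002)
1/((-34004 - 32695) + G) = 1/((-34004 - 32695) + 25954002) = 1/(-66699 + 25954002) = 1/25887303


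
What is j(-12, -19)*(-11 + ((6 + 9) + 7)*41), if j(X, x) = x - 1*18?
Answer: -32967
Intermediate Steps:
j(X, x) = -18 + x (j(X, x) = x - 18 = -18 + x)
j(-12, -19)*(-11 + ((6 + 9) + 7)*41) = (-18 - 19)*(-11 + ((6 + 9) + 7)*41) = -37*(-11 + (15 + 7)*41) = -37*(-11 + 22*41) = -37*(-11 + 902) = -37*891 = -32967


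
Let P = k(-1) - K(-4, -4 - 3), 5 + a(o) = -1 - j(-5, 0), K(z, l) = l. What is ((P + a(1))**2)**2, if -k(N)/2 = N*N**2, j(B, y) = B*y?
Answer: 81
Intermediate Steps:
k(N) = -2*N**3 (k(N) = -2*N*N**2 = -2*N**3)
a(o) = -6 (a(o) = -5 + (-1 - (-5)*0) = -5 + (-1 - 1*0) = -5 + (-1 + 0) = -5 - 1 = -6)
P = 9 (P = -2*(-1)**3 - (-4 - 3) = -2*(-1) - 1*(-7) = 2 + 7 = 9)
((P + a(1))**2)**2 = ((9 - 6)**2)**2 = (3**2)**2 = 9**2 = 81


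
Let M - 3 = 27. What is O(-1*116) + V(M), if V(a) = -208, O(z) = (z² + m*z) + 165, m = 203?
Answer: -10135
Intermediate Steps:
M = 30 (M = 3 + 27 = 30)
O(z) = 165 + z² + 203*z (O(z) = (z² + 203*z) + 165 = 165 + z² + 203*z)
O(-1*116) + V(M) = (165 + (-1*116)² + 203*(-1*116)) - 208 = (165 + (-116)² + 203*(-116)) - 208 = (165 + 13456 - 23548) - 208 = -9927 - 208 = -10135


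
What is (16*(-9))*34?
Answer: -4896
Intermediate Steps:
(16*(-9))*34 = -144*34 = -4896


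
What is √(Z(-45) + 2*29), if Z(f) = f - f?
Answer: √58 ≈ 7.6158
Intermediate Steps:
Z(f) = 0
√(Z(-45) + 2*29) = √(0 + 2*29) = √(0 + 58) = √58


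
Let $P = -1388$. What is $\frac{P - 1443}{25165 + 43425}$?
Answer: $- \frac{149}{3610} \approx -0.041274$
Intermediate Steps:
$\frac{P - 1443}{25165 + 43425} = \frac{-1388 - 1443}{25165 + 43425} = - \frac{2831}{68590} = \left(-2831\right) \frac{1}{68590} = - \frac{149}{3610}$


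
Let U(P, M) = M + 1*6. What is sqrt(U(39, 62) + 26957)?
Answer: 5*sqrt(1081) ≈ 164.39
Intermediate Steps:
U(P, M) = 6 + M (U(P, M) = M + 6 = 6 + M)
sqrt(U(39, 62) + 26957) = sqrt((6 + 62) + 26957) = sqrt(68 + 26957) = sqrt(27025) = 5*sqrt(1081)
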